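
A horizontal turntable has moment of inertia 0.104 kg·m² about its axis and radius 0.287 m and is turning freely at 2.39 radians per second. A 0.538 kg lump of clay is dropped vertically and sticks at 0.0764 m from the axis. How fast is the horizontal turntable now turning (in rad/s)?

No external torque acts about the axis; L_before = L_after.
Added inertia Σmr² = (0.538)(0.0764)² = 0.003140 kg·m²; I_f = 0.1040 + 0.003140 = 0.1071 kg·m².
ω_f = I_p ω_i / I_f = (0.1040)(2.39) / 0.1071 = 2.320 rad/s.

ω_f ≈ 2.32 rad/s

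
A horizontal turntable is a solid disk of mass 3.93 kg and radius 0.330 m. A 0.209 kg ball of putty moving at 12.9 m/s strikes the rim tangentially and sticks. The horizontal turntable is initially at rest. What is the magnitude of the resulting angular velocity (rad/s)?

About the axle the impulsive forces during the collision are internal, so angular momentum about that axis is conserved.
I_p = ½(3.93)(0.330)² = 0.2140 kg·m². Taking the sense of the ball of putty's angular momentum as positive, L_{ball} = m v R = (0.209)(12.9)(0.330) = 0.8897 kg·m²/s.
L_i = 0 + 0.8897 = 0.8897 kg·m²/s.
After sticking, I_f = I_p + m R² = 0.2140 + (0.209)(0.330)² = 0.2367 kg·m².
ω_f = L_i / I_f = 0.8897 / 0.2367 = 3.758 rad/s.

|ω_f| ≈ 3.76 rad/s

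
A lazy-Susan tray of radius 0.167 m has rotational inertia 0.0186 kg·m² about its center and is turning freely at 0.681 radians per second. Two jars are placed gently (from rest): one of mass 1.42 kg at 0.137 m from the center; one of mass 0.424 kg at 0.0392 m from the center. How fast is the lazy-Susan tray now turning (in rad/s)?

ω_f ≈ 0.276 rad/s

The added mass arrives with no angular momentum about the center, and any external torque about the center is negligible, so the system's angular momentum is conserved.
Added inertia Σmr² = (1.42)(0.137)² + (0.424)(0.0392)² = 0.02730 kg·m²; I_f = 0.01860 + 0.02730 = 0.04590 kg·m².
ω_f = I_p ω_i / I_f = (0.01860)(0.681) / 0.04590 = 0.2759 rad/s.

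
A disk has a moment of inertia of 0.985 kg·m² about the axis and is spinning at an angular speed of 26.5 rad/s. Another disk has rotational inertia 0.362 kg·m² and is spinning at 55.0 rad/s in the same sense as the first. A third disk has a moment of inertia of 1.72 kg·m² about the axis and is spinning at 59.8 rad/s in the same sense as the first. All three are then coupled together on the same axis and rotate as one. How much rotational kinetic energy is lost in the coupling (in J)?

The coupling torques are internal; angular momentum about the shared axis is conserved.
Taking A's sense as positive: L = (0.9850)(26.5) + (0.3620)(55.0) + (1.720)(59.8) = 148.9 kg·m²·rad/s.
Combined I = 0.9850 + 0.3620 + 1.720 = 3.067 kg·m².
ω_f = L / I = 148.9 / 3.067 = 48.54 rad/s.
KE_i = ½ΣIω² = 3969 J; KE_f = ½(3.067)(48.54)² = 3613 J.

ΔKE lost ≈ 356 J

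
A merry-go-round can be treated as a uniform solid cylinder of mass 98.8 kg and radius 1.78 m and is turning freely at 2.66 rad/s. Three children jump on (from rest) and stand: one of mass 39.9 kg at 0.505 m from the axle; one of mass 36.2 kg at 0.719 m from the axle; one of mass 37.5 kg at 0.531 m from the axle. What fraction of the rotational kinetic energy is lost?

No external torque acts about the axle; L_before = L_after.
I_p = ½(98.8)(1.78)² = 156.5 kg·m².
Added inertia Σmr² = (39.9)(0.505)² + (36.2)(0.719)² + (37.5)(0.531)² = 39.46 kg·m²; I_f = 156.5 + 39.46 = 196.0 kg·m².
ω_f = I_p ω_i / I_f = (156.5)(2.66) / 196.0 = 2.124 rad/s.
KE_i = ½(156.5)(2.660 rad/s)² = 553.7 J; KE_f = ½(196.0)(2.124)² = 442.2 J.
Fraction lost = 0.2014.

fraction ≈ 0.201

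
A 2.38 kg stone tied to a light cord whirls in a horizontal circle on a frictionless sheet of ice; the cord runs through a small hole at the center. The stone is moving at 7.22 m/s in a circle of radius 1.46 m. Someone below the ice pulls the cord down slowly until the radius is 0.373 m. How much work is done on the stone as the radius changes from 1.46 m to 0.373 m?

W ≈ 888 J

Central (radial) force ⇒ zero torque about the center ⇒ m v r is constant.
v₂ = v₁ r₁ / r₂ = (7.22)(1.46) / (0.373) = 28.26 m/s.
W = ΔKE = ½m(v₂² − v₁²) = 888.4 J.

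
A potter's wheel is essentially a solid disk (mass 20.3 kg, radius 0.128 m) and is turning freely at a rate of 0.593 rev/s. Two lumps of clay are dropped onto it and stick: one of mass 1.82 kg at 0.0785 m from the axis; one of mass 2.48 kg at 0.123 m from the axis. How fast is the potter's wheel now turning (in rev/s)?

The added mass arrives with no angular momentum about the axis, and any external torque about the axis is negligible, so the system's angular momentum is conserved.
I_p = ½(20.3)(0.128)² = 0.1663 kg·m².
Added inertia Σmr² = (1.82)(0.0785)² + (2.48)(0.123)² = 0.04874 kg·m²; I_f = 0.1663 + 0.04874 = 0.2150 kg·m².
ω_f = I_p ω_i / I_f = (0.1663)(0.593) / 0.2150 = 0.4586 rev/s.

ω_f ≈ 0.459 rev/s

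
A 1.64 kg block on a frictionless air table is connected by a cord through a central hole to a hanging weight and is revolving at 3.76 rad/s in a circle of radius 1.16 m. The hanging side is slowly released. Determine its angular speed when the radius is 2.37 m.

The constraining force is radial, so m r² ω about the center is conserved.
ω₂ = ω₁ (r₁/r₂)² = (3.76)(1.16/2.37)² = 0.9008 rad/s.

ω₂ ≈ 0.901 rad/s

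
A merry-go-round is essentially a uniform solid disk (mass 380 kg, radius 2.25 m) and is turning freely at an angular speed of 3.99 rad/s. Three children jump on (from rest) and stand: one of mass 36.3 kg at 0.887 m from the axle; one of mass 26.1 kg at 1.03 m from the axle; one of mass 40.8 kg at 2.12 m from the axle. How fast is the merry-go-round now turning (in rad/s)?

ω_f ≈ 3.19 rad/s

No external torque acts about the axle; L_before = L_after.
I_p = ½(380)(2.25)² = 961.9 kg·m².
Added inertia Σmr² = (36.3)(0.887)² + (26.1)(1.03)² + (40.8)(2.12)² = 239.6 kg·m²; I_f = 961.9 + 239.6 = 1201 kg·m².
ω_f = I_p ω_i / I_f = (961.9)(3.99) / 1201 = 3.194 rad/s.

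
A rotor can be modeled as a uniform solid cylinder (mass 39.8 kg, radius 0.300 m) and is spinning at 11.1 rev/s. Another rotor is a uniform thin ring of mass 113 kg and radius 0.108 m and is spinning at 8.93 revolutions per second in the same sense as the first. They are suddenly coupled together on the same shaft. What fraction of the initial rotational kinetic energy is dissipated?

No external torque acts about the common axis, so total angular momentum is conserved.
Moments of inertia: I_A = ½(39.8)(0.300)² = 1.791 kg·m²; I_B = (113)(0.108)² = 1.318 kg·m².
Taking A's sense as positive: L = (1.791)(11.1) + (1.318)(8.93) = 31.65 kg·m²·rev/s.
Combined I = 1.791 + 1.318 = 3.109 kg·m².
ω_f = L / I = 31.65 / 3.109 = 10.18 rev/s.
KE_i = ½ΣIω² = 6431 J; KE_f = ½(3.109)(63.96)² = 6360 J.
Fraction dissipated = (KE_i − KE_f)/KE_i = 0.01097.

fraction ≈ 0.0110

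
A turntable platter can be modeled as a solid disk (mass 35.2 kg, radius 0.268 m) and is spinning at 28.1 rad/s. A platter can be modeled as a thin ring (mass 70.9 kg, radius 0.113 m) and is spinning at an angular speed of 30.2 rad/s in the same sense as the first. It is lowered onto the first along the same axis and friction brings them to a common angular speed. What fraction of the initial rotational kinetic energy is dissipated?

The coupling torques are internal; angular momentum about the shared axis is conserved.
Moments of inertia: I_A = ½(35.2)(0.268)² = 1.264 kg·m²; I_B = (70.9)(0.113)² = 0.9053 kg·m².
Taking A's sense as positive: L = (1.264)(28.1) + (0.9053)(30.2) = 62.86 kg·m²·rad/s.
Combined I = 1.264 + 0.9053 = 2.169 kg·m².
ω_f = L / I = 62.86 / 2.169 = 28.98 rad/s.
KE_i = ½ΣIω² = 911.9 J; KE_f = ½(2.169)(28.98)² = 910.8 J.
Fraction dissipated = (KE_i − KE_f)/KE_i = 0.001276.

fraction ≈ 0.00128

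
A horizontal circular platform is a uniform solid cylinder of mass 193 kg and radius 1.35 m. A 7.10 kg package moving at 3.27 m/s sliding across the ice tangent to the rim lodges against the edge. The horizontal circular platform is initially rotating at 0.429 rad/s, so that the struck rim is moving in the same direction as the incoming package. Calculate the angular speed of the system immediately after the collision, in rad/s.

|ω_f| ≈ 0.566 rad/s

About the central axle the impulsive forces during the collision are internal, so angular momentum about that axis is conserved.
I_p = ½(193)(1.35)² = 175.9 kg·m². Taking the sense of the package's angular momentum as positive, L_{package} = m v R = (7.10)(3.27)(1.35) = 31.34 kg·m²/s.
L_i = +I_p ω_p + m v R = +(175.9)(0.429) + 31.34 = 106.8 kg·m²/s.
After sticking, I_f = I_p + m R² = 175.9 + (7.10)(1.35)² = 188.8 kg·m².
ω_f = L_i / I_f = 106.8 / 188.8 = 0.5656 rad/s.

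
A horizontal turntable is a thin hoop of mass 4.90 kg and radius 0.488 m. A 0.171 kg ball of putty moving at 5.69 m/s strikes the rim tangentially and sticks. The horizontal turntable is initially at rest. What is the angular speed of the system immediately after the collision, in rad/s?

|ω_f| ≈ 0.393 rad/s

About the axle the impulsive forces during the collision are internal, so angular momentum about that axis is conserved.
I_p = (4.90)(0.488)² = 1.167 kg·m². Taking the sense of the ball of putty's angular momentum as positive, L_{ball} = m v R = (0.171)(5.69)(0.488) = 0.4748 kg·m²/s.
L_i = 0 + 0.4748 = 0.4748 kg·m²/s.
After sticking, I_f = I_p + m R² = 1.167 + (0.171)(0.488)² = 1.208 kg·m².
ω_f = L_i / I_f = 0.4748 / 1.208 = 0.3932 rad/s.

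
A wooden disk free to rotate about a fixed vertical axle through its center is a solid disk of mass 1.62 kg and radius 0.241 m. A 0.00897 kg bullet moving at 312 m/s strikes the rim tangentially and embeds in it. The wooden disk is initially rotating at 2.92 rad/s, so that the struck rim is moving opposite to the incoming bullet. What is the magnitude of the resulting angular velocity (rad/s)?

The axle reaction passes through the axle and exerts no torque about it; angular momentum about the axle is conserved through the impact.
I_p = ½(1.62)(0.241)² = 0.04705 kg·m². Taking the sense of the bullet's angular momentum as positive, L_{bullet} = m v R = (0.00897)(312)(0.241) = 0.6745 kg·m²/s.
L_i = −I_p ω_p + m v R = −(0.04705)(2.92) + 0.6745 = 0.5371 kg·m²/s.
After sticking, I_f = I_p + m R² = 0.04705 + (0.00897)(0.241)² = 0.04757 kg·m².
ω_f = L_i / I_f = 0.5371 / 0.04757 = 11.29 rad/s.

|ω_f| ≈ 11.3 rad/s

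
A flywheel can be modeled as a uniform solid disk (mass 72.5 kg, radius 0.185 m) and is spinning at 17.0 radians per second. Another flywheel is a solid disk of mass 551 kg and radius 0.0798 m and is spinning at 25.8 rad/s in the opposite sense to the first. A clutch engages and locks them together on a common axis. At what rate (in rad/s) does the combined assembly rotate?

|ω_f| ≈ 8.07 rad/s

No external torque acts about the common axis, so total angular momentum is conserved.
Moments of inertia: I_A = ½(72.5)(0.185)² = 1.241 kg·m²; I_B = ½(551)(0.0798)² = 1.754 kg·m².
Taking A's sense as positive: L = (1.241)(17.0) − (1.754)(25.8) = -24.17 kg·m²·rad/s.
Combined I = 1.241 + 1.754 = 2.995 kg·m².
ω_f = L / I = -24.17 / 2.995 = -8.071 rad/s.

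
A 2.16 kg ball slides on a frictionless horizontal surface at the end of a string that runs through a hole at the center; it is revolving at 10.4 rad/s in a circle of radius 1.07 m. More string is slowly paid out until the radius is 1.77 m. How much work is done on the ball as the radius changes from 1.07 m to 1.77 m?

W ≈ -84.9 J

No torque about the axis ⇒ m r₁² ω₁ = m r₂² ω₂.
ω₂ = ω₁ (r₁/r₂)² = (10.4)(1.07/1.77)² = 3.801 rad/s.
W = ΔKE = ½m(v₂² − v₁²) = -84.86 J.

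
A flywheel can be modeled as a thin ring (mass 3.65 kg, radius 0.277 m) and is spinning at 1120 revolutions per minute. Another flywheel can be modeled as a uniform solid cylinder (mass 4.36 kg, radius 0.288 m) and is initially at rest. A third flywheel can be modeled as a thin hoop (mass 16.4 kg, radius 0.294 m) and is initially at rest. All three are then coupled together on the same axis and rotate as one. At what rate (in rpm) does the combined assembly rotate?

|ω_f| ≈ 167 rpm

The coupling torques are internal; angular momentum about the shared axis is conserved.
Moments of inertia: I_A = (3.65)(0.277)² = 0.2801 kg·m²; I_B = ½(4.36)(0.288)² = 0.1808 kg·m²; I_C = (16.4)(0.294)² = 1.418 kg·m².
Taking A's sense as positive: L = (0.2801)(1120) = 313.7 kg·m²·rpm.
Combined I = 0.2801 + 0.1808 + 1.418 = 1.878 kg·m².
ω_f = L / I = 313.7 / 1.878 = 167.0 rpm.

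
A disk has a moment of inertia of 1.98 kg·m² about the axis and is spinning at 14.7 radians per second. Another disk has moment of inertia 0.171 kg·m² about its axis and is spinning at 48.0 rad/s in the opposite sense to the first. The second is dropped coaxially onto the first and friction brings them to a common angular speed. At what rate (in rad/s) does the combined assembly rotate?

No external torque acts about the common axis, so total angular momentum is conserved.
Taking A's sense as positive: L = (1.980)(14.7) − (0.1710)(48.0) = 20.90 kg·m²·rad/s.
Combined I = 1.980 + 0.1710 = 2.151 kg·m².
ω_f = L / I = 20.90 / 2.151 = 9.715 rad/s.

|ω_f| ≈ 9.72 rad/s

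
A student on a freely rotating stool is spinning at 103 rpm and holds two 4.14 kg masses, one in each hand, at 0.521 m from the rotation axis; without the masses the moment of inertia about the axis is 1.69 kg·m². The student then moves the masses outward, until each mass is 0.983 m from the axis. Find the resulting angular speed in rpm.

With no external torque about the axis, L is conserved: I₁ω₁ = I₂ω₂.
I₁ = 1.69 + 2(4.14)(0.521)² = 3.938 kg·m²; I₂ = 1.69 + 2(4.14)(0.983)² = 9.691 kg·m².
ω₂ = I₁ω₁ / I₂ = (3.938)(103 rpm) / (9.691) = 41.85 rpm.

ω₂ ≈ 41.9 rpm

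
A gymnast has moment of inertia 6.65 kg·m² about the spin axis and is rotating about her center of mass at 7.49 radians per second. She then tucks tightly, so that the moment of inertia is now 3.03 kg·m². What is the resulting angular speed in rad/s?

No external torque acts about the spin axis, so angular momentum is conserved.
ω₂ = I₁ω₁ / I₂ = (6.650)(7.49 rad/s) / (3.030) = 16.44 rad/s.

ω₂ ≈ 16.4 rad/s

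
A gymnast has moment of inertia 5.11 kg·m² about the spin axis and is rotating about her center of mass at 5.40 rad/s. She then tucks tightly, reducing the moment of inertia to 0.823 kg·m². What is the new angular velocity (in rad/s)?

ω₂ ≈ 33.5 rad/s

Angular momentum about the spin axis is conserved since the torque about it is zero.
ω₂ = I₁ω₁ / I₂ = (5.110)(5.40 rad/s) / (0.8230) = 33.53 rad/s.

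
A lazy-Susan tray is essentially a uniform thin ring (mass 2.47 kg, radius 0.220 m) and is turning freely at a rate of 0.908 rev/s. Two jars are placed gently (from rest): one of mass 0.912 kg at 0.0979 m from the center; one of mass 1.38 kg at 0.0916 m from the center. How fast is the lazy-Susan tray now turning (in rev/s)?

The added mass arrives with no angular momentum about the center, and any external torque about the center is negligible, so the system's angular momentum is conserved.
I_p = (2.47)(0.220)² = 0.1195 kg·m².
Added inertia Σmr² = (0.912)(0.0979)² + (1.38)(0.0916)² = 0.02032 kg·m²; I_f = 0.1195 + 0.02032 = 0.1399 kg·m².
ω_f = I_p ω_i / I_f = (0.1195)(0.908) / 0.1399 = 0.7761 rev/s.

ω_f ≈ 0.776 rev/s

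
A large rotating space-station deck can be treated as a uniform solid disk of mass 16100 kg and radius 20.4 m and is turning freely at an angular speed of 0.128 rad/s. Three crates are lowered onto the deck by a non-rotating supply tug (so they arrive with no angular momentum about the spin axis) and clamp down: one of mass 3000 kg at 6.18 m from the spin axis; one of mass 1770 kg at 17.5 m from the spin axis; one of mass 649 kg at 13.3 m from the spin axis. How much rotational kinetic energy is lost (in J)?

No external torque acts about the spin axis; L_before = L_after.
I_p = ½(16100)(20.4)² = 3.350e+06 kg·m².
Added inertia Σmr² = (3000)(6.18)² + (1770)(17.5)² + (649)(13.3)² = 7.714e+05 kg·m²; I_f = 3.350e+06 + 7.714e+05 = 4.122e+06 kg·m².
ω_f = I_p ω_i / I_f = (3.350e+06)(0.128) / 4.122e+06 = 0.1040 rad/s.
KE_i = ½(3.350e+06)(0.1280 rad/s)² = 27440 J; KE_f = ½(4.122e+06)(0.1040)² = 22310 J.

energy lost ≈ 5140 J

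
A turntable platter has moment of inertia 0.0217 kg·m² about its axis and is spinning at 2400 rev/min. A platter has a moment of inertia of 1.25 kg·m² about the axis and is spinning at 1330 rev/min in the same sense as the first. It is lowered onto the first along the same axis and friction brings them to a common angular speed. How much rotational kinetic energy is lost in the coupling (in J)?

ΔKE lost ≈ 134 J

The coupling torques are internal; angular momentum about the shared axis is conserved.
Taking A's sense as positive: L = (0.02170)(2400) + (1.250)(1330) = 1715 kg·m²·rpm.
Combined I = 0.02170 + 1.250 = 1.272 kg·m².
ω_f = L / I = 1715 / 1.272 = 1348 rpm.
KE_i = ½ΣIω² = 12810 J; KE_f = ½(1.272)(141.2)² = 12680 J.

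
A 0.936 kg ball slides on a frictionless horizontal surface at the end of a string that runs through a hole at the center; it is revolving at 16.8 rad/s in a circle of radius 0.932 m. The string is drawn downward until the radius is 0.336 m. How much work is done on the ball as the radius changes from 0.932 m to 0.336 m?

No torque about the axis ⇒ m r₁² ω₁ = m r₂² ω₂.
ω₂ = ω₁ (r₁/r₂)² = (16.8)(0.932/0.336)² = 129.3 rad/s.
W = ΔKE = ½m(v₂² − v₁²) = 768.0 J.

W ≈ 768 J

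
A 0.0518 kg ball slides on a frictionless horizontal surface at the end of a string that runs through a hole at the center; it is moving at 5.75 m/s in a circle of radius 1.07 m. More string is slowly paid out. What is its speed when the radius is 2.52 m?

v₂ ≈ 2.44 m/s

The only horizontal force on the mass is along the cord (radial), so it exerts no torque about the hole and angular momentum m v r is conserved.
v₂ = v₁ r₁ / r₂ = (5.75)(1.07) / (2.52) = 2.441 m/s.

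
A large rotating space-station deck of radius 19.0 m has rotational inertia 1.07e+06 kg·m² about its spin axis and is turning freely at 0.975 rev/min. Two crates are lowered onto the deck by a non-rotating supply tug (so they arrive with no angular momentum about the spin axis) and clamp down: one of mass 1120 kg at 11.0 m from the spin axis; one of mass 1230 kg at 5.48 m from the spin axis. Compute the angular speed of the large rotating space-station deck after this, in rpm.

No external torque acts about the spin axis; L_before = L_after.
Added inertia Σmr² = (1120)(11.0)² + (1230)(5.48)² = 1.725e+05 kg·m²; I_f = 1.070e+06 + 1.725e+05 = 1.242e+06 kg·m².
ω_f = I_p ω_i / I_f = (1.070e+06)(0.975) / 1.242e+06 = 0.8397 rpm.

ω_f ≈ 0.840 rpm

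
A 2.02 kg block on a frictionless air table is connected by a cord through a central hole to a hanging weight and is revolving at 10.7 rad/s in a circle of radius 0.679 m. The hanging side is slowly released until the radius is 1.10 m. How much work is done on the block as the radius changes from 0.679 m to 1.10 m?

W ≈ -33.0 J

The constraining force is radial, so m r² ω about the center is conserved.
ω₂ = ω₁ (r₁/r₂)² = (10.7)(0.679/1.10)² = 4.077 rad/s.
W = ΔKE = ½m(v₂² − v₁²) = -33.00 J.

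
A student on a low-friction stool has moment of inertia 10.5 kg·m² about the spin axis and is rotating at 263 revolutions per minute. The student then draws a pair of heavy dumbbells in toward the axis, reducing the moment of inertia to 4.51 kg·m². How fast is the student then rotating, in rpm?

ω₂ ≈ 612 rpm

Angular momentum about the spin axis is conserved since the torque about it is zero.
ω₂ = I₁ω₁ / I₂ = (10.50)(263 rpm) / (4.510) = 612.3 rpm.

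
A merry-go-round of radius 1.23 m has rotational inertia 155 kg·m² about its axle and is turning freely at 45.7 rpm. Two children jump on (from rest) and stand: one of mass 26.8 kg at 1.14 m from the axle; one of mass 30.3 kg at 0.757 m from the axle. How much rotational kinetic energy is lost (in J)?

No external torque acts about the axle; L_before = L_after.
Added inertia Σmr² = (26.8)(1.14)² + (30.3)(0.757)² = 52.19 kg·m²; I_f = 155.0 + 52.19 = 207.2 kg·m².
ω_f = I_p ω_i / I_f = (155.0)(45.7) / 207.2 = 34.19 rpm.
KE_i = ½(155.0)(4.786 rad/s)² = 1775 J; KE_f = ½(207.2)(3.580)² = 1328 J.

energy lost ≈ 447 J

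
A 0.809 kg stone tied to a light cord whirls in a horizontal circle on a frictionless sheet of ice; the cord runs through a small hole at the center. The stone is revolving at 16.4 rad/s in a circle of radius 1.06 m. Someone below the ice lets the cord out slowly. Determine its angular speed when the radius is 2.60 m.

The constraining force is radial, so m r² ω about the center is conserved.
ω₂ = ω₁ (r₁/r₂)² = (16.4)(1.06/2.60)² = 2.726 rad/s.

ω₂ ≈ 2.73 rad/s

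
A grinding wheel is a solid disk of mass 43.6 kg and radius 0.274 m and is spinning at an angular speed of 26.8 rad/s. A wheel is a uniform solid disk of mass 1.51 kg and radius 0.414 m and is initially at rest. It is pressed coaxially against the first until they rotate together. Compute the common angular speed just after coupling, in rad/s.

|ω_f| ≈ 24.8 rad/s

No external torque acts about the common axis, so total angular momentum is conserved.
Moments of inertia: I_A = ½(43.6)(0.274)² = 1.637 kg·m²; I_B = ½(1.51)(0.414)² = 0.1294 kg·m².
Taking A's sense as positive: L = (1.637)(26.8) = 43.86 kg·m²·rad/s.
Combined I = 1.637 + 0.1294 = 1.766 kg·m².
ω_f = L / I = 43.86 / 1.766 = 24.84 rad/s.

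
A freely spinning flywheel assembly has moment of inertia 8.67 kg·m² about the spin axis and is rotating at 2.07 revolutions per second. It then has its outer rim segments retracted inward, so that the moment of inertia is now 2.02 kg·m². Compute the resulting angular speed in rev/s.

ω₂ ≈ 8.88 rev/s

Angular momentum about the spin axis is conserved since the torque about it is zero.
ω₂ = I₁ω₁ / I₂ = (8.670)(2.07 rev/s) / (2.020) = 8.885 rev/s.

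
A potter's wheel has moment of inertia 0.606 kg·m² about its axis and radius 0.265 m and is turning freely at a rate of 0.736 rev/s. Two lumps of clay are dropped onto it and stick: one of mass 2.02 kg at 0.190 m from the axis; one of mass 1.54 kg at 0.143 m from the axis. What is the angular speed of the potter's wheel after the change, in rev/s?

The added mass arrives with no angular momentum about the axis, and any external torque about the axis is negligible, so the system's angular momentum is conserved.
Added inertia Σmr² = (2.02)(0.190)² + (1.54)(0.143)² = 0.1044 kg·m²; I_f = 0.6060 + 0.1044 = 0.7104 kg·m².
ω_f = I_p ω_i / I_f = (0.6060)(0.736) / 0.7104 = 0.6278 rev/s.

ω_f ≈ 0.628 rev/s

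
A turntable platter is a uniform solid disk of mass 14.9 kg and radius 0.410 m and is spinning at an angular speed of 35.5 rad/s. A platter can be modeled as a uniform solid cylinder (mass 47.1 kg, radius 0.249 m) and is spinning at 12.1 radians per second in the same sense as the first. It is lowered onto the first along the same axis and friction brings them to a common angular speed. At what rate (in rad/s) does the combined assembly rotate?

|ω_f| ≈ 22.9 rad/s

The coupling torques are internal; angular momentum about the shared axis is conserved.
Moments of inertia: I_A = ½(14.9)(0.410)² = 1.252 kg·m²; I_B = ½(47.1)(0.249)² = 1.460 kg·m².
Taking A's sense as positive: L = (1.252)(35.5) + (1.460)(12.1) = 62.13 kg·m²·rad/s.
Combined I = 1.252 + 1.460 = 2.712 kg·m².
ω_f = L / I = 62.13 / 2.712 = 22.90 rad/s.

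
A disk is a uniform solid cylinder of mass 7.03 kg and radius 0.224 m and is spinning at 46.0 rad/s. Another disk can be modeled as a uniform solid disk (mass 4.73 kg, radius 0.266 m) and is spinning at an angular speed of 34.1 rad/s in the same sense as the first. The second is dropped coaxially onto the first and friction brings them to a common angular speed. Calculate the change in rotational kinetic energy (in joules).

ΔKE ≈ -6.08 J

The coupling torques are internal; angular momentum about the shared axis is conserved.
Moments of inertia: I_A = ½(7.03)(0.224)² = 0.1764 kg·m²; I_B = ½(4.73)(0.266)² = 0.1673 kg·m².
Taking A's sense as positive: L = (0.1764)(46.0) + (0.1673)(34.1) = 13.82 kg·m²·rad/s.
Combined I = 0.1764 + 0.1673 = 0.3437 kg·m².
ω_f = L / I = 13.82 / 0.3437 = 40.21 rad/s.
KE_i = ½ΣIω² = 283.9 J; KE_f = ½(0.3437)(40.21)² = 277.8 J.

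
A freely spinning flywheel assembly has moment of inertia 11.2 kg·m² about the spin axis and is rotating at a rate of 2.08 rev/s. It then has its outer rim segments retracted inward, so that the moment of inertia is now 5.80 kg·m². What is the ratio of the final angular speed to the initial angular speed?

ω₂/ω₁ ≈ 1.93

With no external torque about the axis, L is conserved: I₁ω₁ = I₂ω₂.
ω₂/ω₁ = I₁/I₂ = 11.20 / 5.800 = 1.931.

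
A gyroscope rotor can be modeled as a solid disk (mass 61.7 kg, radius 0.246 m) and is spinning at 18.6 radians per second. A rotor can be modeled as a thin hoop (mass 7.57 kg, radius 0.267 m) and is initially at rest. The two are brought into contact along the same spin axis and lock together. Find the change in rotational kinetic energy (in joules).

ΔKE ≈ -72.4 J

The coupling torques are internal; angular momentum about the shared axis is conserved.
Moments of inertia: I_A = ½(61.7)(0.246)² = 1.867 kg·m²; I_B = (7.57)(0.267)² = 0.5397 kg·m².
Taking A's sense as positive: L = (1.867)(18.6) = 34.72 kg·m²·rad/s.
Combined I = 1.867 + 0.5397 = 2.407 kg·m².
ω_f = L / I = 34.72 / 2.407 = 14.43 rad/s.
KE_i = ½ΣIω² = 322.9 J; KE_f = ½(2.407)(14.43)² = 250.5 J.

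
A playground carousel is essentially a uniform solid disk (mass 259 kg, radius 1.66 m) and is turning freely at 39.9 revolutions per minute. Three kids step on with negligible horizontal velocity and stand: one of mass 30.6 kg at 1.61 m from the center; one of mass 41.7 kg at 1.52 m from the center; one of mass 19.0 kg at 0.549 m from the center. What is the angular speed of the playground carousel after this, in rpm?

ω_f ≈ 26.5 rpm

No external torque acts about the center; L_before = L_after.
I_p = ½(259)(1.66)² = 356.9 kg·m².
Added inertia Σmr² = (30.6)(1.61)² + (41.7)(1.52)² + (19.0)(0.549)² = 181.4 kg·m²; I_f = 356.9 + 181.4 = 538.2 kg·m².
ω_f = I_p ω_i / I_f = (356.9)(39.9) / 538.2 = 26.45 rpm.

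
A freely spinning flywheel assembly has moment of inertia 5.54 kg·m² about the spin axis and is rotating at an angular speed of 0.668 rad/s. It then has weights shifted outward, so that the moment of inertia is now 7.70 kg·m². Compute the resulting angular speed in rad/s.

ω₂ ≈ 0.481 rad/s

No external torque acts about the spin axis, so angular momentum is conserved.
ω₂ = I₁ω₁ / I₂ = (5.540)(0.668 rad/s) / (7.700) = 0.4806 rad/s.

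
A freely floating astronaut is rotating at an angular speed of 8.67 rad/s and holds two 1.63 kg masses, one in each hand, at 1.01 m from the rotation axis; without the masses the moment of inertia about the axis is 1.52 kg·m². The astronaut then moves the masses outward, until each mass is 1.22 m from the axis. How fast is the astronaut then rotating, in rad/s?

With no external torque about the axis, L is conserved: I₁ω₁ = I₂ω₂.
I₁ = 1.52 + 2(1.63)(1.01)² = 4.846 kg·m²; I₂ = 1.52 + 2(1.63)(1.22)² = 6.372 kg·m².
ω₂ = I₁ω₁ / I₂ = (4.846)(8.67 rad/s) / (6.372) = 6.593 rad/s.

ω₂ ≈ 6.59 rad/s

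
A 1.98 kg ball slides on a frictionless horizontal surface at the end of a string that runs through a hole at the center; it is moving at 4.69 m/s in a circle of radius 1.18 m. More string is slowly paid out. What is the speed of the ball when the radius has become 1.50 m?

The only horizontal force on the mass is along the cord (radial), so it exerts no torque about the hole and angular momentum m v r is conserved.
v₂ = v₁ r₁ / r₂ = (4.69)(1.18) / (1.50) = 3.689 m/s.

v₂ ≈ 3.69 m/s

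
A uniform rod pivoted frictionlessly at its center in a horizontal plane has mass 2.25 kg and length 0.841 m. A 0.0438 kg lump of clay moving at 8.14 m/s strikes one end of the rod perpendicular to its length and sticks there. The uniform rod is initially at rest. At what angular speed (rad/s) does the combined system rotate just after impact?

The axle reaction passes through the pivot and exerts no torque about it; angular momentum about the pivot is conserved through the impact.
I_p = (1/12)(2.25)(0.841)² = 0.1326 kg·m². Taking the sense of the lump of clay's angular momentum as positive, L_{lump} = m v R = (0.0438)(8.14)(0.841/2) = 0.1499 kg·m²/s.
L_i = 0 + 0.1499 = 0.1499 kg·m²/s.
After sticking, I_f = I_p + m R² = 0.1326 + (0.0438)(0.841/2)² = 0.1404 kg·m².
ω_f = L_i / I_f = 0.1499 / 0.1404 = 1.068 rad/s.

|ω_f| ≈ 1.07 rad/s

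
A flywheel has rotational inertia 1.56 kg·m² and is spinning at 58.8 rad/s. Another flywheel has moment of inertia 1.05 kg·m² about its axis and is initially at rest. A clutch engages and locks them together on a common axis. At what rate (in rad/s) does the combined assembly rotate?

|ω_f| ≈ 35.1 rad/s

No external torque acts about the common axis, so total angular momentum is conserved.
Taking A's sense as positive: L = (1.560)(58.8) = 91.73 kg·m²·rad/s.
Combined I = 1.560 + 1.050 = 2.610 kg·m².
ω_f = L / I = 91.73 / 2.610 = 35.14 rad/s.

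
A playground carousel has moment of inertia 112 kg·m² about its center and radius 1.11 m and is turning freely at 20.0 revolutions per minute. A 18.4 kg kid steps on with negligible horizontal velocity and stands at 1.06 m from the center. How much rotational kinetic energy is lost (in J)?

energy lost ≈ 38.3 J

No external torque acts about the center; L_before = L_after.
Added inertia Σmr² = (18.4)(1.06)² = 20.67 kg·m²; I_f = 112.0 + 20.67 = 132.7 kg·m².
ω_f = I_p ω_i / I_f = (112.0)(20.0) / 132.7 = 16.88 rpm.
KE_i = ½(112.0)(2.094 rad/s)² = 245.6 J; KE_f = ½(132.7)(1.768)² = 207.4 J.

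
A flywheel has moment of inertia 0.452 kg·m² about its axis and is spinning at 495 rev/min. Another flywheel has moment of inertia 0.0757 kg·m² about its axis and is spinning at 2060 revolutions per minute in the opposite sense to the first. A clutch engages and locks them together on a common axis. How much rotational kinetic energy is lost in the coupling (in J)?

ΔKE lost ≈ 2320 J

No external torque acts about the common axis, so total angular momentum is conserved.
Taking A's sense as positive: L = (0.4520)(495) − (0.07570)(2060) = 67.80 kg·m²·rpm.
Combined I = 0.4520 + 0.07570 = 0.5277 kg·m².
ω_f = L / I = 67.80 / 0.5277 = 128.5 rpm.
KE_i = ½ΣIω² = 2369 J; KE_f = ½(0.5277)(13.45)² = 47.76 J.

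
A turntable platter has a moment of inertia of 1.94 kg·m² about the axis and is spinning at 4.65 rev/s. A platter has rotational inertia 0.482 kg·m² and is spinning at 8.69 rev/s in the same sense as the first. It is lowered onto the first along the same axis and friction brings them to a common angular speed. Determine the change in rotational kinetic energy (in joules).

ΔKE ≈ -124 J

The coupling torques are internal; angular momentum about the shared axis is conserved.
Taking A's sense as positive: L = (1.940)(4.65) + (0.4820)(8.69) = 13.21 kg·m²·rev/s.
Combined I = 1.940 + 0.4820 = 2.422 kg·m².
ω_f = L / I = 13.21 / 2.422 = 5.454 rev/s.
KE_i = ½ΣIω² = 1546 J; KE_f = ½(2.422)(34.27)² = 1422 J.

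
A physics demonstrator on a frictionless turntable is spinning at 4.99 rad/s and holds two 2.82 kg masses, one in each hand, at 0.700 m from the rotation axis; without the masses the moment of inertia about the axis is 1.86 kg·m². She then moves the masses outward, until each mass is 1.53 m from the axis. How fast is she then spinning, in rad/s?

Angular momentum about the spin axis is conserved since the torque about it is zero.
I₁ = 1.86 + 2(2.82)(0.700)² = 4.624 kg·m²; I₂ = 1.86 + 2(2.82)(1.53)² = 15.06 kg·m².
ω₂ = I₁ω₁ / I₂ = (4.624)(4.99 rad/s) / (15.06) = 1.532 rad/s.

ω₂ ≈ 1.53 rad/s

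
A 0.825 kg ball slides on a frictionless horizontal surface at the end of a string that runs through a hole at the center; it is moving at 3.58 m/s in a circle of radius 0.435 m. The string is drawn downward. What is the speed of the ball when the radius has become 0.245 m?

v₂ ≈ 6.36 m/s

The only horizontal force on the mass is along the cord (radial), so it exerts no torque about the hole and angular momentum m v r is conserved.
v₂ = v₁ r₁ / r₂ = (3.58)(0.435) / (0.245) = 6.356 m/s.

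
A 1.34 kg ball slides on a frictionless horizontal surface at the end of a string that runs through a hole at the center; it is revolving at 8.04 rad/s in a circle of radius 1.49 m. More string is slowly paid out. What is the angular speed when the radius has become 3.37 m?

ω₂ ≈ 1.57 rad/s

No torque about the axis ⇒ m r₁² ω₁ = m r₂² ω₂.
ω₂ = ω₁ (r₁/r₂)² = (8.04)(1.49/3.37)² = 1.572 rad/s.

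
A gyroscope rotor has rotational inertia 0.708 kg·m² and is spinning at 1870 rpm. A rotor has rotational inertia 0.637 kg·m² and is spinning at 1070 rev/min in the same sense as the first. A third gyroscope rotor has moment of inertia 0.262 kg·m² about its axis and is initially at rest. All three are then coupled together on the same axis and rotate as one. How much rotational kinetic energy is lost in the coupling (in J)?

The coupling torques are internal; angular momentum about the shared axis is conserved.
Taking A's sense as positive: L = (0.7080)(1870) + (0.6370)(1070) = 2006 kg·m²·rpm.
Combined I = 0.7080 + 0.6370 + 0.2620 = 1.607 kg·m².
ω_f = L / I = 2006 / 1.607 = 1248 rpm.
KE_i = ½ΣIω² = 17570 J; KE_f = ½(1.607)(130.7)² = 13720 J.

ΔKE lost ≈ 3850 J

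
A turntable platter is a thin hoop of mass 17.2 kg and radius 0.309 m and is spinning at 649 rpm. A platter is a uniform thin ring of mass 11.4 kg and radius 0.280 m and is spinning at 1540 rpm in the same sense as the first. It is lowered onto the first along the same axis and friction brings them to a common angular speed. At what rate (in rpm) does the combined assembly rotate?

No external torque acts about the common axis, so total angular momentum is conserved.
Moments of inertia: I_A = (17.2)(0.309)² = 1.642 kg·m²; I_B = (11.4)(0.280)² = 0.8938 kg·m².
Taking A's sense as positive: L = (1.642)(649) + (0.8938)(1540) = 2442 kg·m²·rpm.
Combined I = 1.642 + 0.8938 = 2.536 kg·m².
ω_f = L / I = 2442 / 2.536 = 963.0 rpm.

|ω_f| ≈ 963 rpm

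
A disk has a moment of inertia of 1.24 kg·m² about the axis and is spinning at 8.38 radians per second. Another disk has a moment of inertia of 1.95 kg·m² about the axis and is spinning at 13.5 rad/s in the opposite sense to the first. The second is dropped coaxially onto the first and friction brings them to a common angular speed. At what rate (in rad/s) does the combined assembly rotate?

|ω_f| ≈ 4.99 rad/s

No external torque acts about the common axis, so total angular momentum is conserved.
Taking A's sense as positive: L = (1.240)(8.38) − (1.950)(13.5) = -15.93 kg·m²·rad/s.
Combined I = 1.240 + 1.950 = 3.190 kg·m².
ω_f = L / I = -15.93 / 3.190 = -4.995 rad/s.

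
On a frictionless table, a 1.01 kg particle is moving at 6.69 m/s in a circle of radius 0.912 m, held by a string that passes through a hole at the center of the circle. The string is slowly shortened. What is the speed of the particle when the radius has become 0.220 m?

v₂ ≈ 27.7 m/s

The only horizontal force on the mass is along the cord (radial), so it exerts no torque about the hole and angular momentum m v r is conserved.
v₂ = v₁ r₁ / r₂ = (6.69)(0.912) / (0.220) = 27.73 m/s.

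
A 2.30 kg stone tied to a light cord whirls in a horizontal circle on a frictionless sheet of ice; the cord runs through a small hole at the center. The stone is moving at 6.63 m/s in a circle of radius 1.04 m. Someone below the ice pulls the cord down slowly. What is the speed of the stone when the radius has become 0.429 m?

v₂ ≈ 16.1 m/s

Central (radial) force ⇒ zero torque about the center ⇒ m v r is constant.
v₂ = v₁ r₁ / r₂ = (6.63)(1.04) / (0.429) = 16.07 m/s.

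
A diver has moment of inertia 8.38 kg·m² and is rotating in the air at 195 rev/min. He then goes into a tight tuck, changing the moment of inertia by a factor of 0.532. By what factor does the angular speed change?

ω₂/ω₁ ≈ 1.88

No external torque acts about the spin axis, so angular momentum is conserved.
I₂ = 0.532 × 8.38 = 4.458 kg·m².
ω₂/ω₁ = I₁/I₂ = 8.380 / 4.458 = 1.880.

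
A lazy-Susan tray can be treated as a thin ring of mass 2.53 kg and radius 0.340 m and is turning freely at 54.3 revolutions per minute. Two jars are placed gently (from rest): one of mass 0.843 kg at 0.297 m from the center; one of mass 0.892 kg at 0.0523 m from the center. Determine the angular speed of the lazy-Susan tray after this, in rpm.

ω_f ≈ 43.0 rpm

No external torque acts about the center; L_before = L_after.
I_p = (2.53)(0.340)² = 0.2925 kg·m².
Added inertia Σmr² = (0.843)(0.297)² + (0.892)(0.0523)² = 0.07680 kg·m²; I_f = 0.2925 + 0.07680 = 0.3693 kg·m².
ω_f = I_p ω_i / I_f = (0.2925)(54.3) / 0.3693 = 43.01 rpm.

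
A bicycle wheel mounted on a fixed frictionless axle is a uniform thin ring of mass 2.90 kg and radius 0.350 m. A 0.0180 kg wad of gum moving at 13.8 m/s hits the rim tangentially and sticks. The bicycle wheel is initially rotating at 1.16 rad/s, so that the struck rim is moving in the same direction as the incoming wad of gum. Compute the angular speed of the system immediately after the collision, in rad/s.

|ω_f| ≈ 1.40 rad/s

About the axle the impulsive forces during the collision are internal, so angular momentum about that axis is conserved.
I_p = (2.90)(0.350)² = 0.3552 kg·m². Taking the sense of the wad of gum's angular momentum as positive, L_{wad} = m v R = (0.0180)(13.8)(0.350) = 0.08694 kg·m²/s.
L_i = +I_p ω_p + m v R = +(0.3552)(1.16) + 0.08694 = 0.4990 kg·m²/s.
After sticking, I_f = I_p + m R² = 0.3552 + (0.0180)(0.350)² = 0.3575 kg·m².
ω_f = L_i / I_f = 0.4990 / 0.3575 = 1.396 rad/s.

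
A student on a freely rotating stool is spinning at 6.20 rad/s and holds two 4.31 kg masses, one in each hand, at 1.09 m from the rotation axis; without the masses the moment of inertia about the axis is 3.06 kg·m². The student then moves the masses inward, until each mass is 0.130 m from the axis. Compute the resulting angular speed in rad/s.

No external torque acts about the spin axis, so angular momentum is conserved.
I₁ = 3.06 + 2(4.31)(1.09)² = 13.30 kg·m²; I₂ = 3.06 + 2(4.31)(0.130)² = 3.206 kg·m².
ω₂ = I₁ω₁ / I₂ = (13.30)(6.20 rad/s) / (3.206) = 25.73 rad/s.

ω₂ ≈ 25.7 rad/s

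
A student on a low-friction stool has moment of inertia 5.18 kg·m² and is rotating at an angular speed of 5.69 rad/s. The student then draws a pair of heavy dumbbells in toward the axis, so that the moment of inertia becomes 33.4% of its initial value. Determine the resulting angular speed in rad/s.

ω₂ ≈ 17.0 rad/s

No external torque acts about the spin axis, so angular momentum is conserved.
I₂ = 0.334 × 5.18 = 1.730 kg·m².
ω₂ = I₁ω₁ / I₂ = (5.180)(5.69 rad/s) / (1.730) = 17.04 rad/s.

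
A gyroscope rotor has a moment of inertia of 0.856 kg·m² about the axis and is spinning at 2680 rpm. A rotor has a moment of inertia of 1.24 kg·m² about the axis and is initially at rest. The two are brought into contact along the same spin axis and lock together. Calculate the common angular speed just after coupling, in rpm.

|ω_f| ≈ 1090 rpm

The coupling torques are internal; angular momentum about the shared axis is conserved.
Taking A's sense as positive: L = (0.8560)(2680) = 2294 kg·m²·rpm.
Combined I = 0.8560 + 1.240 = 2.096 kg·m².
ω_f = L / I = 2294 / 2.096 = 1095 rpm.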